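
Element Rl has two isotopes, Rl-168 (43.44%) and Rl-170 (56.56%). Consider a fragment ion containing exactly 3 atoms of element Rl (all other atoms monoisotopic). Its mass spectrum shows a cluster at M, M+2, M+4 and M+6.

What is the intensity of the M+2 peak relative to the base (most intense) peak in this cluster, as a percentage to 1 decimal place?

76.8%

Term probabilities: M 0.0820, M+2 0.3202, M+4 0.4169, M+6 0.1809. Base peak = M+4.
P(M+4) = C(3,2) × 0.4344^1 × 0.5656^2 = 3 × 0.4344 × 0.31990336 = 0.416898 (base)
P(M+2) = C(3,1) × 0.4344^2 × 0.5656^1 = 3 × 0.18870336 × 0.5656 = 0.320192
Relative intensity = 0.320192 / 0.416898 × 100 = 76.8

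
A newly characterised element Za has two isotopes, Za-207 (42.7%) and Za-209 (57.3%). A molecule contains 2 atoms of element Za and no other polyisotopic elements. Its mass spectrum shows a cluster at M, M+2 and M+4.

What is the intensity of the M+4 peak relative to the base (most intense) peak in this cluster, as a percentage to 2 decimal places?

67.10%

(0.427 + 0.573)^2 gives M 0.1823, M+2 0.4893, M+4 0.3283; the largest is M+2.
P(M+2) = C(2,1) × 0.427^1 × 0.573^1 = 2 × 0.4270 × 0.5730 = 0.489342 (base)
P(M+4) = C(2,2) × 0.427^0 × 0.573^2 = 1 × 1.0000 × 0.328329 = 0.328329
Relative intensity = 0.328329 / 0.489342 × 100 = 67.10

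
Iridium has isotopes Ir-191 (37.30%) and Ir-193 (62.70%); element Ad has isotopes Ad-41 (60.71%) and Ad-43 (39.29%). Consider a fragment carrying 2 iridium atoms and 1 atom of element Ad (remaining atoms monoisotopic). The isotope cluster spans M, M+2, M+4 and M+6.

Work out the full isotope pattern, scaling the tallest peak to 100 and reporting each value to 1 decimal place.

20.0 : 80.2 : 100.0 : 36.6

Iridium pattern (n=2): 0.139129 : 0.467742 : 0.393129
Element Ad pattern (n=1): 0.6071 : 0.3929
Convolve the two distributions (both contribute in 2-u steps):
  M: 0.139129×0.6071 = 0.084465
  M+2: 0.139129×0.3929 + 0.467742×0.6071 = 0.338630
  M+4: 0.467742×0.3929 + 0.393129×0.6071 = 0.422444
  M+6: 0.393129×0.3929 = 0.154460
Scale to base peak (0.422444) = 100: 20.0 : 80.2 : 100.0 : 36.6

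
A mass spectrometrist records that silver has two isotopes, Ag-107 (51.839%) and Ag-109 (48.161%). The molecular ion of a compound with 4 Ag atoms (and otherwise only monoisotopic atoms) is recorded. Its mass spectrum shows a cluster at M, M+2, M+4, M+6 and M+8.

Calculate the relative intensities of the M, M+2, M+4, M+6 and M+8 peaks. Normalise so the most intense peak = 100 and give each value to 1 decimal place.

The 4 Ag atoms are independent, so intensities follow the terms of (0.51839 + 0.48161)^4.
P(M) = 0.51839^4 = 0.072215
P(M+2) = 4 × 0.51839^3 × 0.48161^1 = 0.268365
P(M+4) = 6 × 0.51839^2 × 0.48161^2 = 0.373986
P(M+6) = 4 × 0.51839^1 × 0.48161^3 = 0.231634
P(M+8) = 0.48161^4 = 0.053800
The M+4 peak is largest (0.373986); scaling to 100 gives 19.3 : 71.8 : 100.0 : 61.9 : 14.4.

19.3 : 71.8 : 100.0 : 61.9 : 14.4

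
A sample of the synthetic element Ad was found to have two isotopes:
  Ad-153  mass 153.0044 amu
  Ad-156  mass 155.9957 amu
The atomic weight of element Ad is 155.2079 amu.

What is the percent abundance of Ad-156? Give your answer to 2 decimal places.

73.66%

Let x be the fractional abundance of Ad-153; then Ad-156 has abundance 1 − x.
153.0044·x + 155.9957·(1 − x) = 155.2079
(153.0044 − 155.9957)·x = 155.2079 − 155.9957
x = -0.7878 / -2.9913 = 0.26336 → 26.34% Ad-153, 73.66% Ad-156.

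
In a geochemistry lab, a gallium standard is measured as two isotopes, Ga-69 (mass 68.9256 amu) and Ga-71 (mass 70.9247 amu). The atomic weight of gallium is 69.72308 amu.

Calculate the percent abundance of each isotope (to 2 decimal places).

Ga-69: 60.11%, Ga-71: 39.89%

With x = fraction of Ga-69 (so Ga-71 is 1 − x):
68.9256·x + 70.9247·(1 − x) = 69.72308
(68.9256 − 70.9247)·x = 69.72308 − 70.9247
x = -1.20162 / -1.9991 = 0.60108 → 60.11% Ga-69, 39.89% Ga-71.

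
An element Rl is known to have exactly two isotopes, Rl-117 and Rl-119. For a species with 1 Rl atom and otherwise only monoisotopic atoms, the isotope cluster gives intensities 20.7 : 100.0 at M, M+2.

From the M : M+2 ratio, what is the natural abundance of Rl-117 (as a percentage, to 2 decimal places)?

17.15%

Write p for the Rl-117 fraction. I(M+2)/I(M) = [C(1,1)·p^0·(1−p)] / p^1 = 1·(1−p)/p = 100.0/20.7 = 4.8309
(1−p)/p = 4.8309/1 = 4.8309  ⇒  p = 1/(1 + 4.8309) = 0.1715
Rl-117: 17.15%, Rl-119: 82.85%.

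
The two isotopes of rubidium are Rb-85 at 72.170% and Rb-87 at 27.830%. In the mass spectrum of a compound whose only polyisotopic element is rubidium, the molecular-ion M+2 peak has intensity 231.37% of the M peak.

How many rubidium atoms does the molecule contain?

For n independent Rb atoms, I(M+2)/I(M) = n · (abundance Rb-87) / (abundance Rb-85) = n · 0.27830/0.72170.
n = 2.3137 × 0.72170/0.27830 = 6.00 ≈ 6

6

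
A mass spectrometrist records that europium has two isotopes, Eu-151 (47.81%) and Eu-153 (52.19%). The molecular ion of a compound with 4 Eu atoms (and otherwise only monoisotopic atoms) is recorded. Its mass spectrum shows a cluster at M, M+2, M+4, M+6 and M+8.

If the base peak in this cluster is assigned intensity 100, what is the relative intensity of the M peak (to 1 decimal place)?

Term probabilities: M 0.0522, M+2 0.2281, M+4 0.3736, M+6 0.2719, M+8 0.0742. Base peak = M+4.
P(M+4) = C(4,2) × 0.4781^2 × 0.5219^2 = 6 × 0.22857961 × 0.27237961 = 0.373563 (base)
P(M) = C(4,0) × 0.4781^4 × 0.5219^0 = 1 × 0.05224864 × 1.0000 = 0.052249
Relative intensity = 0.052249 / 0.373563 × 100 = 14.0

14.0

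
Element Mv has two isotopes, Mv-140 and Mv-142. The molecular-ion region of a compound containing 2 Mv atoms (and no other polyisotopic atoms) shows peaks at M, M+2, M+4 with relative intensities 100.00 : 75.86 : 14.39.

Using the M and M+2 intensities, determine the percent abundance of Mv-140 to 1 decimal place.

If p is the fraction of Mv that is Mv-140, then I(M+2)/I(M) = [C(2,1)·p^1·(1−p)] / p^2 = 2·(1−p)/p = 75.86/100.00 = 0.7586
(1−p)/p = 0.7586/2 = 0.3793  ⇒  p = 1/(1 + 0.3793) = 0.7250
Mv-140: 72.5%, Mv-142: 27.5%.

72.5%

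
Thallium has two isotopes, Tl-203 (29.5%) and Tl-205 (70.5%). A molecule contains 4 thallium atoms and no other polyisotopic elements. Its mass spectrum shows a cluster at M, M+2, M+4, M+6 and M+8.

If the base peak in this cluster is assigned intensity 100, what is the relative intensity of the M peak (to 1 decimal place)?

Binomial terms of (0.295 + 0.705)^4: M 0.0076, M+2 0.0724, M+4 0.2595, M+6 0.4135, M+8 0.2470 → M+6 is the base peak.
P(M+6) = C(4,3) × 0.295^1 × 0.705^3 = 4 × 0.2950 × 0.35040263 = 0.413475 (base)
P(M) = C(4,0) × 0.295^4 × 0.705^0 = 1 × 0.00757335 × 1.0000 = 0.007573
Relative intensity = 0.007573 / 0.413475 × 100 = 1.8

1.8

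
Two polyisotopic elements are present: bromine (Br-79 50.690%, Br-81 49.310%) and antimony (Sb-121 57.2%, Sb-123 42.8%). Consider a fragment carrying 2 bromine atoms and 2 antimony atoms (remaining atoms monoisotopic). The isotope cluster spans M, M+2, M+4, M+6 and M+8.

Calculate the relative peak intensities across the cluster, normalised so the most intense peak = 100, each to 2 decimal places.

22.64 : 77.92 : 100.00 : 56.71 : 11.99

Bromine pattern (n=2): 0.25694761 : 0.49990478 : 0.24314761
Antimony pattern (n=2): 0.327184 : 0.489632 : 0.183184
Convolve the two distributions (both contribute in 2-u steps):
  M: 0.25694761×0.327184 = 0.084069
  M+2: 0.25694761×0.489632 + 0.49990478×0.327184 = 0.289371
  M+4: 0.25694761×0.183184 + 0.49990478×0.489632 + 0.24314761×0.327184 = 0.371392
  M+6: 0.49990478×0.183184 + 0.24314761×0.489632 = 0.210627
  M+8: 0.24314761×0.183184 = 0.044541
Scale to base peak (0.371392) = 100: 22.64 : 77.92 : 100.00 : 56.71 : 11.99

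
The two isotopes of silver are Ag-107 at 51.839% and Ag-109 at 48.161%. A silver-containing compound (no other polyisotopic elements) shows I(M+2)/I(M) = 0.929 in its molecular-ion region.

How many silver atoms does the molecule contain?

1

With n Ag atoms, P(M+2)/P(M) = C(n,1)·p^(n−1)q / p^n = n·q/p = n · 0.48161/0.51839.
n = 0.929 × 0.51839/0.48161 = 1.00 ≈ 1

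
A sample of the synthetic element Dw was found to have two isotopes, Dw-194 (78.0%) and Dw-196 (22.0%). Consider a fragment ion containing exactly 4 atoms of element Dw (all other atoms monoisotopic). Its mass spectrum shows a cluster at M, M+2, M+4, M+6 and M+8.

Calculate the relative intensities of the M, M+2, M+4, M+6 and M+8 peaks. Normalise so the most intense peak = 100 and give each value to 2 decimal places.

88.64 : 100.00 : 42.31 : 7.96 : 0.56

Each Dw atom is independently Dw-194 (p = 0.780) or Dw-196 (q = 0.220); the cluster is the binomial expansion (p + q)^4.
P(M) = 0.780^4 = 0.370151
P(M+2) = 4 × 0.780^3 × 0.220^1 = 0.417606
P(M+4) = 6 × 0.780^2 × 0.220^2 = 0.176679
P(M+6) = 4 × 0.780^1 × 0.220^3 = 0.033222
P(M+8) = 0.220^4 = 0.002343
The M+2 peak is largest (0.417606); scaling to 100 gives 88.64 : 100.00 : 42.31 : 7.96 : 0.56.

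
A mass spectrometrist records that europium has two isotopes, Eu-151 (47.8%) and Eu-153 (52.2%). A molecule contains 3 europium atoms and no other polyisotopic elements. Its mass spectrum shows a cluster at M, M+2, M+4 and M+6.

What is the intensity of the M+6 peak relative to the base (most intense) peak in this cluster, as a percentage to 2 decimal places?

Term probabilities: M 0.1092, M+2 0.3578, M+4 0.3907, M+6 0.1422. Base peak = M+4.
P(M+4) = C(3,2) × 0.478^1 × 0.522^2 = 3 × 0.4780 × 0.272484 = 0.390742 (base)
P(M+6) = C(3,3) × 0.478^0 × 0.522^3 = 1 × 1.0000 × 0.14223665 = 0.142237
Relative intensity = 0.142237 / 0.390742 × 100 = 36.40

36.40%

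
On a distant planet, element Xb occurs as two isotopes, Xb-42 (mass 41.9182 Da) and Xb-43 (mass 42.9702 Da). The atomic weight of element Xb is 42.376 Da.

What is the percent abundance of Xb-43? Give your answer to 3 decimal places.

43.517%

With x = fraction of Xb-42 (so Xb-43 is 1 − x):
41.9182·x + 42.9702·(1 − x) = 42.376
(41.9182 − 42.9702)·x = 42.376 − 42.9702
x = -0.5942 / -1.0520 = 0.56483 → 56.483% Xb-42, 43.517% Xb-43.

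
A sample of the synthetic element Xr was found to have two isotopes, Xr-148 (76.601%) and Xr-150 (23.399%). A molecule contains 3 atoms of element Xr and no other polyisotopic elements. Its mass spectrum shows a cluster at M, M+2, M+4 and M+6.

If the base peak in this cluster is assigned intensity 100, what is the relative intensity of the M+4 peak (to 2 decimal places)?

27.99

(0.76601 + 0.23399)^3 gives M 0.4495, M+2 0.4119, M+4 0.1258, M+6 0.0128; the largest is M.
P(M) = C(3,0) × 0.76601^3 × 0.23399^0 = 1 × 0.4494727 × 1.0000 = 0.449473 (base)
P(M+4) = C(3,2) × 0.76601^1 × 0.23399^2 = 3 × 0.76601 × 0.05475132 = 0.125820
Relative intensity = 0.125820 / 0.449473 × 100 = 27.99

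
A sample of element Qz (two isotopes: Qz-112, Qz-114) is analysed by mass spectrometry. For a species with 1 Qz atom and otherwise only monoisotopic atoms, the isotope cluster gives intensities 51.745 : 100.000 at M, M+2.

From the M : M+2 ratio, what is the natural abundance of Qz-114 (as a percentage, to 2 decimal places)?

65.90%

Write p for the Qz-112 fraction. I(M+2)/I(M) = [C(1,1)·p^0·(1−p)] / p^1 = 1·(1−p)/p = 100.000/51.745 = 1.9326
(1−p)/p = 1.9326/1 = 1.9326  ⇒  p = 1/(1 + 1.9326) = 0.3410
Qz-112: 34.10%, Qz-114: 65.90%.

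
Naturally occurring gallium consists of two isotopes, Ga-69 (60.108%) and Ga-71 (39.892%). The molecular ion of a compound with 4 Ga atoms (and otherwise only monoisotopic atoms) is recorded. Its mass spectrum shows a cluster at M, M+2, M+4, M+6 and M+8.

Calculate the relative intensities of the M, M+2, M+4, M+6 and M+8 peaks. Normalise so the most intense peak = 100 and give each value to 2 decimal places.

37.67 : 100.00 : 99.55 : 44.05 : 7.31

Expanding (0.60108 + 0.39892)^4:
P(M) = 0.60108^4 = 0.130536
P(M+2) = 4 × 0.60108^3 × 0.39892^1 = 0.346531
P(M+4) = 6 × 0.60108^2 × 0.39892^2 = 0.344975
P(M+6) = 4 × 0.60108^1 × 0.39892^3 = 0.152633
P(M+8) = 0.39892^4 = 0.025325
The M+2 peak is largest (0.346531); scaling to 100 gives 37.67 : 100.00 : 99.55 : 44.05 : 7.31.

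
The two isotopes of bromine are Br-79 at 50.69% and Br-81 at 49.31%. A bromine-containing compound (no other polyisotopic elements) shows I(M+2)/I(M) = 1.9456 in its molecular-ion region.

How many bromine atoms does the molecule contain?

With n Br atoms, P(M+2)/P(M) = C(n,1)·p^(n−1)q / p^n = n·q/p = n · 0.4931/0.5069.
n = 1.9456 × 0.5069/0.4931 = 2.00 ≈ 2

2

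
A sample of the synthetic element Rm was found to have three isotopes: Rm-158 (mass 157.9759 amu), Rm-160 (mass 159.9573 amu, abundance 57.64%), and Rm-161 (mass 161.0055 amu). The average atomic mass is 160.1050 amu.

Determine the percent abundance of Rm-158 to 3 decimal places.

The remaining 42.36% is split between Rm-158 (fraction x) and Rm-161 (fraction 0.4236 − x).
Substituting: 157.9759x + 161.0055(0.4236 − x) = 67.90561228
(157.9759 − 161.0055)x = -0.29631752  ⇒  x = 0.09781, y = 0.32579
Rm-158: 9.781%, Rm-161: 32.579%.

9.781%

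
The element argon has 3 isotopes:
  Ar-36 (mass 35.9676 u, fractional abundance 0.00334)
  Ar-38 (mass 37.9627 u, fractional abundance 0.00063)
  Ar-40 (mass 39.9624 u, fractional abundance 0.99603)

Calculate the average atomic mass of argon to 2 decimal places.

Weight each isotope mass by its fractional abundance: 0.00334 × 35.9676 + 0.00063 × 37.9627 + 0.99603 × 39.9624
= 0.12013 + 0.02392 + 39.80375 = 39.94780 u

39.95 u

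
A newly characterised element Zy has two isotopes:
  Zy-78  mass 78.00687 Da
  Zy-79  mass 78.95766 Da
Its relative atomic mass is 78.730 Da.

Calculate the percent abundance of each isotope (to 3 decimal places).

Zy-78: 23.944%, Zy-79: 76.056%

Let x be the fractional abundance of Zy-78; then Zy-79 has abundance 1 − x.
78.00687·x + 78.95766·(1 − x) = 78.730
(78.00687 − 78.95766)·x = 78.730 − 78.95766
x = -0.22766 / -0.95079 = 0.23944 → 23.944% Zy-78, 76.056% Zy-79.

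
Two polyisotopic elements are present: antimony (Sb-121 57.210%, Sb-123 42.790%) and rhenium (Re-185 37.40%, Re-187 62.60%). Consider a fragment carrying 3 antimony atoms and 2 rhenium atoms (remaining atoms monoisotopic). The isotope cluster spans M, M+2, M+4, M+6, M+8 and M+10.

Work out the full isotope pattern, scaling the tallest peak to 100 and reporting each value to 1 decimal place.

Antimony pattern (n=3): 0.18724742 : 0.42015297 : 0.3142518 : 0.07834781
Rhenium pattern (n=2): 0.139876 : 0.468248 : 0.391876
Convolve the two distributions (both contribute in 2-u steps):
  M: 0.18724742×0.139876 = 0.026191
  M+2: 0.18724742×0.468248 + 0.42015297×0.139876 = 0.146448
  M+4: 0.18724742×0.391876 + 0.42015297×0.468248 + 0.3142518×0.139876 = 0.314070
  M+6: 0.42015297×0.391876 + 0.3142518×0.468248 + 0.07834781×0.139876 = 0.322755
  M+8: 0.3142518×0.391876 + 0.07834781×0.468248 = 0.159834
  M+10: 0.07834781×0.391876 = 0.030703
Scale to base peak (0.322755) = 100: 8.1 : 45.4 : 97.3 : 100.0 : 49.5 : 9.5

8.1 : 45.4 : 97.3 : 100.0 : 49.5 : 9.5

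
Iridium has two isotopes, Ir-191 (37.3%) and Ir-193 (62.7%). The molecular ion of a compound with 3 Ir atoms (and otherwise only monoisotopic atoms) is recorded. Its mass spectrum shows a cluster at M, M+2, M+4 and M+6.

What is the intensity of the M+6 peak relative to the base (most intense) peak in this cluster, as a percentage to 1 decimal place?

56.0%

(0.373 + 0.627)^3 gives M 0.0519, M+2 0.2617, M+4 0.4399, M+6 0.2465; the largest is M+4.
P(M+4) = C(3,2) × 0.373^1 × 0.627^2 = 3 × 0.3730 × 0.393129 = 0.439911 (base)
P(M+6) = C(3,3) × 0.373^0 × 0.627^3 = 1 × 1.0000 × 0.24649188 = 0.246492
Relative intensity = 0.246492 / 0.439911 × 100 = 56.0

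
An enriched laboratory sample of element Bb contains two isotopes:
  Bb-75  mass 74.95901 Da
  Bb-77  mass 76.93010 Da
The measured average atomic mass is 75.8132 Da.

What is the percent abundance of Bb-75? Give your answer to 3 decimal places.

56.664%

Writing the weighted mean with unknown fraction x of Bb-75:
74.95901·x + 76.93010·(1 − x) = 75.8132
(74.95901 − 76.93010)·x = 75.8132 − 76.93010
x = -1.11690 / -1.97109 = 0.56664 → 56.664% Bb-75, 43.336% Bb-77.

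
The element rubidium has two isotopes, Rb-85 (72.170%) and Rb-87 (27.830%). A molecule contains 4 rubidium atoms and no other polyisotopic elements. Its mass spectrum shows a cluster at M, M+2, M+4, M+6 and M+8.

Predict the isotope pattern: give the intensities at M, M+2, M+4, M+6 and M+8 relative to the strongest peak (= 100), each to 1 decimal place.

The 4 Rb atoms are independent, so intensities follow the terms of (0.72170 + 0.27830)^4.
P(M) = 0.72170^4 = 0.271286
P(M+2) = 4 × 0.72170^3 × 0.27830^1 = 0.418450
P(M+4) = 6 × 0.72170^2 × 0.27830^2 = 0.242042
P(M+6) = 4 × 0.72170^1 × 0.27830^3 = 0.062224
P(M+8) = 0.27830^4 = 0.005999
The M+2 peak is largest (0.418450); scaling to 100 gives 64.8 : 100.0 : 57.8 : 14.9 : 1.4.

64.8 : 100.0 : 57.8 : 14.9 : 1.4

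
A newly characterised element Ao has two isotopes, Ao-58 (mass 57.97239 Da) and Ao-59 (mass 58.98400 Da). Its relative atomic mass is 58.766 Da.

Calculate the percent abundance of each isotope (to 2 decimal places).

With x = fraction of Ao-58 (so Ao-59 is 1 − x):
57.97239·x + 58.98400·(1 − x) = 58.766
(57.97239 − 58.98400)·x = 58.766 − 58.98400
x = -0.21800 / -1.01161 = 0.21550 → 21.55% Ao-58, 78.45% Ao-59.

Ao-58: 21.55%, Ao-59: 78.45%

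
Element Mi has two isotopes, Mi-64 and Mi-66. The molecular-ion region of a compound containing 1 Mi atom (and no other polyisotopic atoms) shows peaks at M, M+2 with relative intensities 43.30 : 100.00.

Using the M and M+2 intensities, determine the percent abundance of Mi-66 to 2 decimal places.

Write p for the Mi-64 fraction. I(M+2)/I(M) = [C(1,1)·p^0·(1−p)] / p^1 = 1·(1−p)/p = 100.00/43.30 = 2.3095
(1−p)/p = 2.3095/1 = 2.3095  ⇒  p = 1/(1 + 2.3095) = 0.3022
Mi-64: 30.22%, Mi-66: 69.78%.

69.78%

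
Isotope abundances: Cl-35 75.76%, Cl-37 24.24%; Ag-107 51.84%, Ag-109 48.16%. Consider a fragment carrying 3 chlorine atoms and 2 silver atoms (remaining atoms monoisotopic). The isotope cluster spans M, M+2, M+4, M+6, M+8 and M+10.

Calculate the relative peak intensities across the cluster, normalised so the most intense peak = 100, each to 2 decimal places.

33.86 : 95.40 : 100.00 : 48.48 : 11.03 : 0.96

Chlorine pattern (n=3): 0.4348304 : 0.41738208 : 0.13354464 : 0.01424288
Silver pattern (n=2): 0.26873856 : 0.49932288 : 0.23193856
Convolve the two distributions (both contribute in 2-u steps):
  M: 0.4348304×0.26873856 = 0.116856
  M+2: 0.4348304×0.49932288 + 0.41738208×0.26873856 = 0.329287
  M+4: 0.4348304×0.23193856 + 0.41738208×0.49932288 + 0.13354464×0.26873856 = 0.345151
  M+6: 0.41738208×0.23193856 + 0.13354464×0.49932288 + 0.01424288×0.26873856 = 0.167317
  M+8: 0.13354464×0.23193856 + 0.01424288×0.49932288 = 0.038086
  M+10: 0.01424288×0.23193856 = 0.003303
Scale to base peak (0.345151) = 100: 33.86 : 95.40 : 100.00 : 48.48 : 11.03 : 0.96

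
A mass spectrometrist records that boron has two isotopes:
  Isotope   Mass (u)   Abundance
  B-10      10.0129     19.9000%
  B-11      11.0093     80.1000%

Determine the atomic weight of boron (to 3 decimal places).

10.811 u

Average mass = Σ (abundance × isotope mass) = 0.199000 × 10.0129 + 0.801000 × 11.0093
= 1.99257 + 8.81845 = 10.81102 u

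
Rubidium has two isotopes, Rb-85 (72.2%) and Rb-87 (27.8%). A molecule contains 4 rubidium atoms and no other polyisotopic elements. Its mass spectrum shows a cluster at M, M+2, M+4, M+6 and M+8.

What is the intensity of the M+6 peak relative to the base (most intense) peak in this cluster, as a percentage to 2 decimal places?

Term probabilities: M 0.2717, M+2 0.4185, M+4 0.2417, M+6 0.0620, M+8 0.0060. Base peak = M+2.
P(M+2) = C(4,1) × 0.722^3 × 0.278^1 = 4 × 0.37636705 × 0.2780 = 0.418520 (base)
P(M+6) = C(4,3) × 0.722^1 × 0.278^3 = 4 × 0.7220 × 0.02148495 = 0.062049
Relative intensity = 0.062049 / 0.418520 × 100 = 14.83

14.83%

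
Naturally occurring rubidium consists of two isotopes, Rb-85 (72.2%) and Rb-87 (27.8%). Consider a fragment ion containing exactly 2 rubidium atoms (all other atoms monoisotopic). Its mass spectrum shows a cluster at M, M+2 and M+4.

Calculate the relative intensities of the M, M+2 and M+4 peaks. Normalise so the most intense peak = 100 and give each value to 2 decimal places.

100.00 : 77.01 : 14.83

The 2 Rb atoms are independent, so intensities follow the terms of (0.722 + 0.278)^2.
P(M) = 0.722^2 = 0.521284
P(M+2) = 2 × 0.722^1 × 0.278^1 = 0.401432
P(M+4) = 0.278^2 = 0.077284
The M peak is largest (0.521284); scaling to 100 gives 100.00 : 77.01 : 14.83.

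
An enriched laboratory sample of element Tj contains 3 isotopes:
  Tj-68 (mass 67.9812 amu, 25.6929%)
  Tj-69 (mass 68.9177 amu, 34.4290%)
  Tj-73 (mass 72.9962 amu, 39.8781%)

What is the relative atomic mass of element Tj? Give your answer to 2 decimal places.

70.30 amu

The abundance-weighted mean is 0.256929 × 67.9812 + 0.344290 × 68.9177 + 0.398781 × 72.9962
= 17.46634 + 23.72767 + 29.10950 = 70.30351 amu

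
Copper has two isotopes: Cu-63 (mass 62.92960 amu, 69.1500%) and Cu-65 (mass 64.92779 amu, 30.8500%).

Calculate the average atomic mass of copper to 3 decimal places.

The abundance-weighted mean is 0.691500 × 62.92960 + 0.308500 × 64.92779
= 43.515818 + 20.030223 = 63.546041 amu

63.546 amu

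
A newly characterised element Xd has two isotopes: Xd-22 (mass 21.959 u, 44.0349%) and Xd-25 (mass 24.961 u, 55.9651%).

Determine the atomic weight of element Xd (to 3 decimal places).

Ar = Σ fᵢ·mᵢ = 0.440349 × 21.959 + 0.559651 × 24.961
= 9.6696 + 13.9694 = 23.6390 u

23.639 u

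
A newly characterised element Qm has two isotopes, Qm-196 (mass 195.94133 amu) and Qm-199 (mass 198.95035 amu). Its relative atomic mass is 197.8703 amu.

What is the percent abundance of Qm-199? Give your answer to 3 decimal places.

Let x be the fractional abundance of Qm-196; then Qm-199 has abundance 1 − x.
195.94133·x + 198.95035·(1 − x) = 197.8703
(195.94133 − 198.95035)·x = 197.8703 − 198.95035
x = -1.08005 / -3.00902 = 0.35894 → 35.894% Qm-196, 64.106% Qm-199.

64.106%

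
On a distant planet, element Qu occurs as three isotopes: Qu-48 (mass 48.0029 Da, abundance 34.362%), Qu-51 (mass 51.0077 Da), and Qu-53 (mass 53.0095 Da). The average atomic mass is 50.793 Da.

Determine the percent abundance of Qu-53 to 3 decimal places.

The remaining 65.638% is split between Qu-51 (fraction x) and Qu-53 (fraction 0.65638 − x).
Substituting: 51.0077x + 53.0095(0.65638 − x) = 34.298243502
(51.0077 − 53.0095)x = -0.496132108  ⇒  x = 0.24784, y = 0.40854
Qu-51: 24.784%, Qu-53: 40.854%.

40.854%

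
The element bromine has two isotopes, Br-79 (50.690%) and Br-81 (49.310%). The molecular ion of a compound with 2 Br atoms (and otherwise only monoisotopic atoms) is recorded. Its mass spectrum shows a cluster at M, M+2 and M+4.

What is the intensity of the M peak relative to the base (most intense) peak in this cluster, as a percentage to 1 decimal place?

51.4%

(0.50690 + 0.49310)^2 gives M 0.2569, M+2 0.4999, M+4 0.2431; the largest is M+2.
P(M+2) = C(2,1) × 0.50690^1 × 0.49310^1 = 2 × 0.5069 × 0.4931 = 0.499905 (base)
P(M) = C(2,0) × 0.50690^2 × 0.49310^0 = 1 × 0.25694761 × 1.0000 = 0.256948
Relative intensity = 0.256948 / 0.499905 × 100 = 51.4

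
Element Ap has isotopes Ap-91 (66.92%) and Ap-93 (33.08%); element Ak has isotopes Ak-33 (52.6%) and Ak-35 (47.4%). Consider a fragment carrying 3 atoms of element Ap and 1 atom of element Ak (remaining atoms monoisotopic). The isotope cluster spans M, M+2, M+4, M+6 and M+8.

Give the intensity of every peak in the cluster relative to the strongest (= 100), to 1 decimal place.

41.9 : 100.0 : 86.8 : 32.8 : 4.6

Element Ap pattern (n=3): 0.29968693 : 0.44442514 : 0.21968894 : 0.03619899
Element Ak pattern (n=1): 0.5260 : 0.4740
Convolve the two distributions (both contribute in 2-u steps):
  M: 0.29968693×0.5260 = 0.157635
  M+2: 0.29968693×0.4740 + 0.44442514×0.5260 = 0.375819
  M+4: 0.44442514×0.4740 + 0.21968894×0.5260 = 0.326214
  M+6: 0.21968894×0.4740 + 0.03619899×0.5260 = 0.123173
  M+8: 0.03619899×0.4740 = 0.017158
Scale to base peak (0.375819) = 100: 41.9 : 100.0 : 86.8 : 32.8 : 4.6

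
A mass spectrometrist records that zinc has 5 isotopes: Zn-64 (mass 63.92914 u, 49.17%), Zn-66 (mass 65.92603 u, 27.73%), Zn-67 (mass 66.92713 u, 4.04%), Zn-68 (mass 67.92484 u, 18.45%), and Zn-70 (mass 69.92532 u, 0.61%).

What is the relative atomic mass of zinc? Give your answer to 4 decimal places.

Ar = Σ fᵢ·mᵢ = 0.4917 × 63.92914 + 0.2773 × 65.92603 + 0.0404 × 66.92713 + 0.1845 × 67.92484 + 0.0061 × 69.92532
= 31.433958 + 18.281288 + 2.703856 + 12.532133 + 0.426544 = 65.377779 u

65.3778 u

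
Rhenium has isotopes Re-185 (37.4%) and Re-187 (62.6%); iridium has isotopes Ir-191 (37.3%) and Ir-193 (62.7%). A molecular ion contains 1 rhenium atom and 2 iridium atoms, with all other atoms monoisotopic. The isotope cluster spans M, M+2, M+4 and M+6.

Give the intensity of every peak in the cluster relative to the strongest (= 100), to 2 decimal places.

11.83 : 59.57 : 100.00 : 55.95

Rhenium pattern (n=1): 0.3740 : 0.6260
Iridium pattern (n=2): 0.139129 : 0.467742 : 0.393129
Convolve the two distributions (both contribute in 2-u steps):
  M: 0.3740×0.139129 = 0.052034
  M+2: 0.3740×0.467742 + 0.6260×0.139129 = 0.262030
  M+4: 0.3740×0.393129 + 0.6260×0.467742 = 0.439837
  M+6: 0.6260×0.393129 = 0.246099
Scale to base peak (0.439837) = 100: 11.83 : 59.57 : 100.00 : 55.95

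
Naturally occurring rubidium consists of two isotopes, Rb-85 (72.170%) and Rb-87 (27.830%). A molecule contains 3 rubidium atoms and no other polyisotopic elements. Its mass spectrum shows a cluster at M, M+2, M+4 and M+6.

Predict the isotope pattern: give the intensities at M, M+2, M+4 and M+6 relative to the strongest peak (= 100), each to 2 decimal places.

Expanding (0.72170 + 0.27830)^3:
P(M) = 0.72170^3 = 0.375898
P(M+2) = 3 × 0.72170^2 × 0.27830^1 = 0.434858
P(M+4) = 3 × 0.72170^1 × 0.27830^2 = 0.167689
P(M+6) = 0.27830^3 = 0.021555
The M+2 peak is largest (0.434858); scaling to 100 gives 86.44 : 100.00 : 38.56 : 4.96.

86.44 : 100.00 : 38.56 : 4.96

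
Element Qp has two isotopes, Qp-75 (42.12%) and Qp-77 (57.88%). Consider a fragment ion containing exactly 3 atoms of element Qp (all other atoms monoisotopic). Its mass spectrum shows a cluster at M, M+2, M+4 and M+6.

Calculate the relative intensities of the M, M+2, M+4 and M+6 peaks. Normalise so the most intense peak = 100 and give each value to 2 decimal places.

17.65 : 72.77 : 100.00 : 45.81

The 3 Qp atoms are independent, so intensities follow the terms of (0.4212 + 0.5788)^3.
P(M) = 0.4212^3 = 0.074725
P(M+2) = 3 × 0.4212^2 × 0.5788^1 = 0.308054
P(M+4) = 3 × 0.4212^1 × 0.5788^2 = 0.423318
P(M+6) = 0.5788^3 = 0.193903
The M+4 peak is largest (0.423318); scaling to 100 gives 17.65 : 72.77 : 100.00 : 45.81.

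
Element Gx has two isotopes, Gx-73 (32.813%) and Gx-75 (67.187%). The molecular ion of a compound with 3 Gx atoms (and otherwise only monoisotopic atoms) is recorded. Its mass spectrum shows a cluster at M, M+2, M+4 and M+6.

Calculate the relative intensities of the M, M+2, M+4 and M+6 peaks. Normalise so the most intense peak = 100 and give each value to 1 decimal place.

8.0 : 48.8 : 100.0 : 68.3

The 3 Gx atoms are independent, so intensities follow the terms of (0.32813 + 0.67187)^3.
P(M) = 0.32813^3 = 0.035330
P(M+2) = 3 × 0.32813^2 × 0.67187^1 = 0.217019
P(M+4) = 3 × 0.32813^1 × 0.67187^2 = 0.444363
P(M+6) = 0.67187^3 = 0.303288
The M+4 peak is largest (0.444363); scaling to 100 gives 8.0 : 48.8 : 100.0 : 68.3.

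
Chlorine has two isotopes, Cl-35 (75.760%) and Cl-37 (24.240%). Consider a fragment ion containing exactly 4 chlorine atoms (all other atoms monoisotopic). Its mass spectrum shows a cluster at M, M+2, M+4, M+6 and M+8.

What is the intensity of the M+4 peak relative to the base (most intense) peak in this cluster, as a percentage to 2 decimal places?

47.99%

Binomial terms of (0.75760 + 0.24240)^4: M 0.3294, M+2 0.4216, M+4 0.2023, M+6 0.0432, M+8 0.0035 → M+2 is the base peak.
P(M+2) = C(4,1) × 0.75760^3 × 0.24240^1 = 4 × 0.4348304 × 0.2424 = 0.421612 (base)
P(M+4) = C(4,2) × 0.75760^2 × 0.24240^2 = 6 × 0.57395776 × 0.05875776 = 0.202347
Relative intensity = 0.202347 / 0.421612 × 100 = 47.99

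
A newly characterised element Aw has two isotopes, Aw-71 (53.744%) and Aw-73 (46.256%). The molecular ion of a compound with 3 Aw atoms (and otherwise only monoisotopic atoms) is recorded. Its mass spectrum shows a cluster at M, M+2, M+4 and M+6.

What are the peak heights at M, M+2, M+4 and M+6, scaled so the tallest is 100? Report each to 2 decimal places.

38.73 : 100.00 : 86.07 : 24.69

Each Aw atom is independently Aw-71 (p = 0.53744) or Aw-73 (q = 0.46256); the cluster is the binomial expansion (p + q)^3.
P(M) = 0.53744^3 = 0.155235
P(M+2) = 3 × 0.53744^2 × 0.46256^1 = 0.400820
P(M+4) = 3 × 0.53744^1 × 0.46256^2 = 0.344975
P(M+6) = 0.46256^3 = 0.098970
The M+2 peak is largest (0.400820); scaling to 100 gives 38.73 : 100.00 : 86.07 : 24.69.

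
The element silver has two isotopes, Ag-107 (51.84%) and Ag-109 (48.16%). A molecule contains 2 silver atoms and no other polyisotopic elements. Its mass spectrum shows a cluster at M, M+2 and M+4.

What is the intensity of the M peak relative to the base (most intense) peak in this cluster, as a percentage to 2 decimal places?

Term probabilities: M 0.2687, M+2 0.4993, M+4 0.2319. Base peak = M+2.
P(M+2) = C(2,1) × 0.5184^1 × 0.4816^1 = 2 × 0.5184 × 0.4816 = 0.499323 (base)
P(M) = C(2,0) × 0.5184^2 × 0.4816^0 = 1 × 0.26873856 × 1.0000 = 0.268739
Relative intensity = 0.268739 / 0.499323 × 100 = 53.82

53.82%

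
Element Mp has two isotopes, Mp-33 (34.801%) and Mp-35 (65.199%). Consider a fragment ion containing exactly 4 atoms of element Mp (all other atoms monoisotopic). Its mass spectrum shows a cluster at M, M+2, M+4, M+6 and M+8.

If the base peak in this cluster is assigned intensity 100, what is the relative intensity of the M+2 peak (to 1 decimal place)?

(0.34801 + 0.65199)^4 gives M 0.0147, M+2 0.1099, M+4 0.3089, M+6 0.3858, M+8 0.1807; the largest is M+6.
P(M+6) = C(4,3) × 0.34801^1 × 0.65199^3 = 4 × 0.34801 × 0.27715506 = 0.385811 (base)
P(M+2) = C(4,1) × 0.34801^3 × 0.65199^1 = 4 × 0.04214783 × 0.65199 = 0.109920
Relative intensity = 0.109920 / 0.385811 × 100 = 28.5

28.5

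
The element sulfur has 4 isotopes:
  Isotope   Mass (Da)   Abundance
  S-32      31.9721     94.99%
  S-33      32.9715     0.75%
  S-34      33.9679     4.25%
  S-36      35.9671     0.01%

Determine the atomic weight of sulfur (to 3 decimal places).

32.065 Da

Ar = Σ fᵢ·mᵢ = 0.9499 × 31.9721 + 0.0075 × 32.9715 + 0.0425 × 33.9679 + 0.0001 × 35.9671
= 30.37030 + 0.24729 + 1.44364 + 0.00360 = 32.06483 Da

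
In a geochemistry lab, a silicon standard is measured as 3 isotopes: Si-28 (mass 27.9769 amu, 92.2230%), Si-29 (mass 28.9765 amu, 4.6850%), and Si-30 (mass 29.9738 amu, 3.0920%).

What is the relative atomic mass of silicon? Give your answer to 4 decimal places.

28.0855 amu

Ar = Σ fᵢ·mᵢ = 0.922230 × 27.9769 + 0.046850 × 28.9765 + 0.030920 × 29.9738
= 25.80114 + 1.35755 + 0.92679 = 28.08548 amu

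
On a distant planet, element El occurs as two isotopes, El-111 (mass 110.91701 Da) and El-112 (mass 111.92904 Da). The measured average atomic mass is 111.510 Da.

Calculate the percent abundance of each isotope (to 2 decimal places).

El-111: 41.41%, El-112: 58.59%

Writing the weighted mean with unknown fraction x of El-111:
110.91701·x + 111.92904·(1 − x) = 111.510
(110.91701 − 111.92904)·x = 111.510 − 111.92904
x = -0.41904 / -1.01203 = 0.41406 → 41.41% El-111, 58.59% El-112.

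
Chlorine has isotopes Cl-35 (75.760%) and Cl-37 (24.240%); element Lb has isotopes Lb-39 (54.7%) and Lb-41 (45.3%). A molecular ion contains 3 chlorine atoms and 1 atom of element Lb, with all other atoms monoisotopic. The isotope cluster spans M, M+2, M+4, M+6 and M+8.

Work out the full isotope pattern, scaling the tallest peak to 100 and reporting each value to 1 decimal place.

55.9 : 100.0 : 61.6 : 16.1 : 1.5

Chlorine pattern (n=3): 0.4348304 : 0.41738208 : 0.13354464 : 0.01424288
Element Lb pattern (n=1): 0.5470 : 0.4530
Convolve the two distributions (both contribute in 2-u steps):
  M: 0.4348304×0.5470 = 0.237852
  M+2: 0.4348304×0.4530 + 0.41738208×0.5470 = 0.425286
  M+4: 0.41738208×0.4530 + 0.13354464×0.5470 = 0.262123
  M+6: 0.13354464×0.4530 + 0.01424288×0.5470 = 0.068287
  M+8: 0.01424288×0.4530 = 0.006452
Scale to base peak (0.425286) = 100: 55.9 : 100.0 : 61.6 : 16.1 : 1.5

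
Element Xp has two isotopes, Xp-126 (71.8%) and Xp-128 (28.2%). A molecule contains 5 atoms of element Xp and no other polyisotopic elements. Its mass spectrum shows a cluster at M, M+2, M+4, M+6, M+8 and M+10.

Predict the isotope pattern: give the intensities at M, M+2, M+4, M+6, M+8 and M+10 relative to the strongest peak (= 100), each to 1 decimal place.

Expanding (0.718 + 0.282)^5:
P(M) = 0.718^5 = 0.190819
P(M+2) = 5 × 0.718^4 × 0.282^1 = 0.374729
P(M+4) = 10 × 0.718^3 × 0.282^2 = 0.294355
P(M+6) = 10 × 0.718^2 × 0.282^3 = 0.115610
P(M+8) = 5 × 0.718^1 × 0.282^4 = 0.022703
P(M+10) = 0.282^5 = 0.001783
The M+2 peak is largest (0.374729); scaling to 100 gives 50.9 : 100.0 : 78.6 : 30.9 : 6.1 : 0.5.

50.9 : 100.0 : 78.6 : 30.9 : 6.1 : 0.5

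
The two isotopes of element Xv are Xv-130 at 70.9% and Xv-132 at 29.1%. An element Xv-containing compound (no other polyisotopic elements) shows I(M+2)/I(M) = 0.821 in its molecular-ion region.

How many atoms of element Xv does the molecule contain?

2

For n independent Xv atoms, I(M+2)/I(M) = n · (abundance Xv-132) / (abundance Xv-130) = n · 0.291/0.709.
n = 0.821 × 0.709/0.291 = 2.00 ≈ 2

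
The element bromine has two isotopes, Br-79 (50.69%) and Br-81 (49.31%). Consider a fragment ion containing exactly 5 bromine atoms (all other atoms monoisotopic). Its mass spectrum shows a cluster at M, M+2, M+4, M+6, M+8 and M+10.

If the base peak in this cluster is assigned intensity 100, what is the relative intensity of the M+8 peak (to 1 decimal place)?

Term probabilities: M 0.0335, M+2 0.1628, M+4 0.3167, M+6 0.3081, M+8 0.1498, M+10 0.0292. Base peak = M+4.
P(M+4) = C(5,2) × 0.5069^3 × 0.4931^2 = 10 × 0.13024674 × 0.24314761 = 0.316692 (base)
P(M+8) = C(5,4) × 0.5069^1 × 0.4931^4 = 5 × 0.5069 × 0.05912076 = 0.149842
Relative intensity = 0.149842 / 0.316692 × 100 = 47.3

47.3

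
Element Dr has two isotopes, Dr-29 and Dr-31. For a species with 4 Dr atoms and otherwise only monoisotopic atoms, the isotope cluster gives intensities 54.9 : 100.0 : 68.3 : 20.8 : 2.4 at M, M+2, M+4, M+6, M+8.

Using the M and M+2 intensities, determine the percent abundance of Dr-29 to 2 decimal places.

68.71%

Let p = fractional abundance of Dr-29. I(M+2)/I(M) = [C(4,1)·p^3·(1−p)] / p^4 = 4·(1−p)/p = 100.0/54.9 = 1.8215
(1−p)/p = 1.8215/4 = 0.4554  ⇒  p = 1/(1 + 0.4554) = 0.6871
Dr-29: 68.71%, Dr-31: 31.29%.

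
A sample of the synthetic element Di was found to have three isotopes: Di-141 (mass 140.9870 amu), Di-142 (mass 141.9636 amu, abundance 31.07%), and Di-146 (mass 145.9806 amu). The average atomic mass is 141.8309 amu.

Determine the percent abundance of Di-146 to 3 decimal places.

The remaining 68.93% is split between Di-141 (fraction x) and Di-146 (fraction 0.6893 − x).
Substituting: 140.9870x + 145.9806(0.6893 − x) = 97.72280948
(140.9870 − 145.9806)x = -2.9016181  ⇒  x = 0.58107, y = 0.10823
Di-141: 58.107%, Di-146: 10.823%.

10.823%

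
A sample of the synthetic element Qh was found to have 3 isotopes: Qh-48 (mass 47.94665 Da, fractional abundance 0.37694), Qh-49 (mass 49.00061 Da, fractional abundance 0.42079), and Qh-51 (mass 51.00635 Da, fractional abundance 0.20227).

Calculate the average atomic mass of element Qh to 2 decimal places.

49.01 Da

Weight each isotope mass by its fractional abundance: 0.37694 × 47.94665 + 0.42079 × 49.00061 + 0.20227 × 51.00635
= 18.073010 + 20.618967 + 10.317054 = 49.009031 Da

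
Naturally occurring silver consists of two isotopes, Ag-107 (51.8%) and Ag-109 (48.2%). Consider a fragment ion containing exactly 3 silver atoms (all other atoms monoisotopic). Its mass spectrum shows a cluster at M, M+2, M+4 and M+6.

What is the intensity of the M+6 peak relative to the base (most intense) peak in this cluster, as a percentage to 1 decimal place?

28.9%

Term probabilities: M 0.1390, M+2 0.3880, M+4 0.3610, M+6 0.1120. Base peak = M+2.
P(M+2) = C(3,1) × 0.518^2 × 0.482^1 = 3 × 0.268324 × 0.4820 = 0.387997 (base)
P(M+6) = C(3,3) × 0.518^0 × 0.482^3 = 1 × 1.0000 × 0.11198017 = 0.111980
Relative intensity = 0.111980 / 0.387997 × 100 = 28.9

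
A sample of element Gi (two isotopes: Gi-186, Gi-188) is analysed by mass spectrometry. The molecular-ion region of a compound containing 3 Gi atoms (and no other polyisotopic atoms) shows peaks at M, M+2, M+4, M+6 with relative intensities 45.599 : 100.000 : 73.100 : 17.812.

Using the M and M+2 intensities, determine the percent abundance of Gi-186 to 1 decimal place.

57.8%

Write p for the Gi-186 fraction. I(M+2)/I(M) = [C(3,1)·p^2·(1−p)] / p^3 = 3·(1−p)/p = 100.000/45.599 = 2.1930
(1−p)/p = 2.1930/3 = 0.7310  ⇒  p = 1/(1 + 0.7310) = 0.5777
Gi-186: 57.8%, Gi-188: 42.2%.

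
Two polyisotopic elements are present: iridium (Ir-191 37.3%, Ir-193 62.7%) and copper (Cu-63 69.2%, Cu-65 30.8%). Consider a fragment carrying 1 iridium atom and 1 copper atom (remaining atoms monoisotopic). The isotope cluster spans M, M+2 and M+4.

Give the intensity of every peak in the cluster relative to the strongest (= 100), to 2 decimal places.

Iridium pattern (n=1): 0.3730 : 0.6270
Copper pattern (n=1): 0.6920 : 0.3080
Convolve the two distributions (both contribute in 2-u steps):
  M: 0.3730×0.6920 = 0.258116
  M+2: 0.3730×0.3080 + 0.6270×0.6920 = 0.548768
  M+4: 0.6270×0.3080 = 0.193116
Scale to base peak (0.548768) = 100: 47.04 : 100.00 : 35.19

47.04 : 100.00 : 35.19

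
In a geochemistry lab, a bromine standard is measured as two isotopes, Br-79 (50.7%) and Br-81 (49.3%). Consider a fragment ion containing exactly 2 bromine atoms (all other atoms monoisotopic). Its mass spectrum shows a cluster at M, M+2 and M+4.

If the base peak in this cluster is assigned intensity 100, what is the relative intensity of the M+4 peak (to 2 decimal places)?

48.62

(0.507 + 0.493)^2 gives M 0.2570, M+2 0.4999, M+4 0.2430; the largest is M+2.
P(M+2) = C(2,1) × 0.507^1 × 0.493^1 = 2 × 0.5070 × 0.4930 = 0.499902 (base)
P(M+4) = C(2,2) × 0.507^0 × 0.493^2 = 1 × 1.0000 × 0.243049 = 0.243049
Relative intensity = 0.243049 / 0.499902 × 100 = 48.62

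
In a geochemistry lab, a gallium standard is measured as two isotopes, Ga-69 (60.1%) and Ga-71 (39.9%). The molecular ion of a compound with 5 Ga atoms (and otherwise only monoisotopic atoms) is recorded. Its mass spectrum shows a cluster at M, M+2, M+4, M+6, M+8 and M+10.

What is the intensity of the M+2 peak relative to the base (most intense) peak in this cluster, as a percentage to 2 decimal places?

Binomial terms of (0.601 + 0.399)^5: M 0.0784, M+2 0.2603, M+4 0.3456, M+6 0.2294, M+8 0.0762, M+10 0.0101 → M+4 is the base peak.
P(M+4) = C(5,2) × 0.601^3 × 0.399^2 = 10 × 0.2170818 × 0.159201 = 0.345596 (base)
P(M+2) = C(5,1) × 0.601^4 × 0.399^1 = 5 × 0.13046616 × 0.3990 = 0.260280
Relative intensity = 0.260280 / 0.345596 × 100 = 75.31

75.31%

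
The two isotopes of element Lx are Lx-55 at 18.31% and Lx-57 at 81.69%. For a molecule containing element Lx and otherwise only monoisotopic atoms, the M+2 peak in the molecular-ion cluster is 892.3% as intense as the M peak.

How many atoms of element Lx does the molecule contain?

With n Lx atoms, P(M+2)/P(M) = C(n,1)·p^(n−1)q / p^n = n·q/p = n · 0.8169/0.1831.
n = 8.923 × 0.1831/0.8169 = 2.00 ≈ 2

2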